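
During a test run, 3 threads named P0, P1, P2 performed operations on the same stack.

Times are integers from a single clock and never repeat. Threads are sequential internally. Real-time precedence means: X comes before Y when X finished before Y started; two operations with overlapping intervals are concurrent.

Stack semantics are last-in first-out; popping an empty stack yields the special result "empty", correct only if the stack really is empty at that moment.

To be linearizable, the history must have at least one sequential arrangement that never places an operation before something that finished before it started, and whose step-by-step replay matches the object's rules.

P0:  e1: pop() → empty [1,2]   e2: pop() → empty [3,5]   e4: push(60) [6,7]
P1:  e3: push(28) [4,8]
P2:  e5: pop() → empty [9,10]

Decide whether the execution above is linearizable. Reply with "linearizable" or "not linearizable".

not linearizable

already the first 10 events (up to e5's response at time 10) admit no linearization; the first 9 still do
5 completed operations, 3 real-time-consistent orders — every stack replay fails
e.g. e1, e2, e3, e4, e5: illegal at step 5, since e5 pop() → empty cannot apply there
e.g. e1, e2, e4, e3, e5: illegal at step 5, since e5 pop() → empty cannot apply there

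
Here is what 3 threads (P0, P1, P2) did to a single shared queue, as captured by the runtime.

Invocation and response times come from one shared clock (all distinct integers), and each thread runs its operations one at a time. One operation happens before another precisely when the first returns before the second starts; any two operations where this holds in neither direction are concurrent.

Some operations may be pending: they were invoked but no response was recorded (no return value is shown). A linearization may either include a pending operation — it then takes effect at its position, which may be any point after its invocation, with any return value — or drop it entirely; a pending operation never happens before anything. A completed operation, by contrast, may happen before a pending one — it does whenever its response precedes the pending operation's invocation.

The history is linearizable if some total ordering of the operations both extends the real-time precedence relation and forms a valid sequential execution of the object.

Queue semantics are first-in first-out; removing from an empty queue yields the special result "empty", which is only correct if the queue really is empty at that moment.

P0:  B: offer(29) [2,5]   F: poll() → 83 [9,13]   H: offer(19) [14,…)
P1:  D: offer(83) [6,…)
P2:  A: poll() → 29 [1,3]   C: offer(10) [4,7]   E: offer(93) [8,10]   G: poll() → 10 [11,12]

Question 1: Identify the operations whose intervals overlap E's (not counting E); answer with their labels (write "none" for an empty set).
Answer: D, F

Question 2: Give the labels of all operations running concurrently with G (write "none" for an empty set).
Answer: D, F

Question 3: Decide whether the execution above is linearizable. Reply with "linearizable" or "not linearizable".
a witness: B, A, C, D, E, G, F
1. B offer(29), leaving queue <29>
2. A poll() → 29, leaving queue <>
3. C offer(10), leaving queue <10>
4. D offer(83) (pending, included), leaving queue <10,83>
5. E offer(93), leaving queue <10,83,93>
6. G poll() → 10, leaving queue <83,93>
7. F poll() → 83, leaving queue <93>

linearizable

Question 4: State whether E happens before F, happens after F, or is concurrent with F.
Answer: concurrent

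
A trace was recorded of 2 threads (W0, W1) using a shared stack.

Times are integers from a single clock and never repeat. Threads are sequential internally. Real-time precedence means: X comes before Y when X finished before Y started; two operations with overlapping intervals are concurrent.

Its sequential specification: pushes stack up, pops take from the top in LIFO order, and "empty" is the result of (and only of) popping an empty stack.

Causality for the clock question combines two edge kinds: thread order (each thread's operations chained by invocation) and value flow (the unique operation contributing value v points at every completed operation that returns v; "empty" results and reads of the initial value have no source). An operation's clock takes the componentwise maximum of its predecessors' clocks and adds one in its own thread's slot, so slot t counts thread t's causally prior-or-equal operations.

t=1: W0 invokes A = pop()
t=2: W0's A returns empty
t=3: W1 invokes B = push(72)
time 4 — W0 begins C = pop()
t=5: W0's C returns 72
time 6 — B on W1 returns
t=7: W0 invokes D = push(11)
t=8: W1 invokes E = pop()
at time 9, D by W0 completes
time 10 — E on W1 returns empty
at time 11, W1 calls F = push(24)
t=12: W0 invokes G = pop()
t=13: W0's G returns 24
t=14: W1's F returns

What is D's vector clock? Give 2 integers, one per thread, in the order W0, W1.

VC(B, invoked at 3): no causal predecessors; +1 on W1 → (0, 1)
VC(A, invoked at 1): no causal predecessors; +1 on W0 → (1, 0)
E, invoked 8, takes VC(B)=(0, 1) under max, adds 1 for W1 → (0, 2)
F, invoked 11, takes VC(E)=(0, 2) under max, adds 1 for W1 → (0, 3)
C, invoked 4, takes VC(A)=(1, 0), VC(B)=(0, 1) under max, adds 1 for W0 → (2, 1)
D, invoked 7, takes VC(C)=(2, 1) under max, adds 1 for W0 → (3, 1)
G, invoked 12, takes VC(D)=(3, 1), VC(F)=(0, 3) under max, adds 1 for W0 → (4, 3)
target: VC(D) = (3, 1)

(3, 1)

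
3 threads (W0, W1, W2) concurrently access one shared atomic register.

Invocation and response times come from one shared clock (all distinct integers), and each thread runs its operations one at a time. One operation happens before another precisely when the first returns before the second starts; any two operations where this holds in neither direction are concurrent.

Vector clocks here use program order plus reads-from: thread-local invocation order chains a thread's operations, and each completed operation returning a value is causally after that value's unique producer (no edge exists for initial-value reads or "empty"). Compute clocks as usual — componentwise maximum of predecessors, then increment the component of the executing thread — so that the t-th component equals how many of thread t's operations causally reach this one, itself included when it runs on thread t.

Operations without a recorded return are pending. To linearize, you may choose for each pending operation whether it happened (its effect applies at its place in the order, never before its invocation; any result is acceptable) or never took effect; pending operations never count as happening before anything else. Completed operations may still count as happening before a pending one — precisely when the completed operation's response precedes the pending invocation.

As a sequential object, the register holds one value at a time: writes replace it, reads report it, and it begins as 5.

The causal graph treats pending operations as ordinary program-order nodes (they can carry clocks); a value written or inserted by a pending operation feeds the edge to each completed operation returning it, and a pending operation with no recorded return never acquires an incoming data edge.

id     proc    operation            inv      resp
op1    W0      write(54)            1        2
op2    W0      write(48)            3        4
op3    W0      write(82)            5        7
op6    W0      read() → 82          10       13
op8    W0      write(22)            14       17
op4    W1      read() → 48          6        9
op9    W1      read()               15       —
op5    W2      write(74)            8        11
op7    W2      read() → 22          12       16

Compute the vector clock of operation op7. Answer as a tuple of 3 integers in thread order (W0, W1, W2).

op5, invoked 8, has no incoming edges; only W2's bump applies → (0, 0, 1)
op1, invoked 1, has no incoming edges; only W0's bump applies → (1, 0, 0)
from VC(op1)=(1, 0, 0), op2 (invoked 3) maxes components and bumps W0 → (2, 0, 0)
from VC(op2)=(2, 0, 0), op4 (invoked 6) maxes components and bumps W1 → (2, 1, 0)
from VC(op2)=(2, 0, 0), op3 (invoked 5) maxes components and bumps W0 → (3, 0, 0)
from VC(op4)=(2, 1, 0), op9 (invoked 15) maxes components and bumps W1 → (2, 2, 0)
from VC(op3)=(3, 0, 0), op6 (invoked 10) maxes components and bumps W0 → (4, 0, 0)
from VC(op6)=(4, 0, 0), op8 (invoked 14) maxes components and bumps W0 → (5, 0, 0)
from VC(op5)=(0, 0, 1), VC(op8)=(5, 0, 0), op7 (invoked 12) maxes components and bumps W2 → (5, 0, 2)
target: VC(op7) = (5, 0, 2)

(5, 0, 2)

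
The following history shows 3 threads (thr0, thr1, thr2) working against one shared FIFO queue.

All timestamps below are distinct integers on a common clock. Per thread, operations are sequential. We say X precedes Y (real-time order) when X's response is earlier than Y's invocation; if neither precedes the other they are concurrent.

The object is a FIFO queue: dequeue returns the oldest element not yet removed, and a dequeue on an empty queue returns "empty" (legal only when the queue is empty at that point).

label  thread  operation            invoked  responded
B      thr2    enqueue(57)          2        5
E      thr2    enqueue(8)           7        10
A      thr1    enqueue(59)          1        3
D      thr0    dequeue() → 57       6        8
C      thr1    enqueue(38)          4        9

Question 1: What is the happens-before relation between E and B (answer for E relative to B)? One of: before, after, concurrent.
after

E spans [7,10], B spans [2,5]
resp(B)=5 < inv(E)=7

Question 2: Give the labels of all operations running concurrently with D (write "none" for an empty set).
C, E

concurrent with D ([6,8]): every op whose interval crosses 6..8
A [1,3]: before
B [2,5]: before
C [4,9]: concurrent
E [7,10]: concurrent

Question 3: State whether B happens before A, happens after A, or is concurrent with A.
concurrent

B spans [2,5], A spans [1,3]
the intervals overlap in both directions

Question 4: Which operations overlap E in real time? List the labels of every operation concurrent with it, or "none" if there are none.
C, D

E spans [7,10]: anything still running between times 7 and 10 counts as concurrent
A [1,3]: before
B [2,5]: before
C [4,9]: concurrent
D [6,8]: concurrent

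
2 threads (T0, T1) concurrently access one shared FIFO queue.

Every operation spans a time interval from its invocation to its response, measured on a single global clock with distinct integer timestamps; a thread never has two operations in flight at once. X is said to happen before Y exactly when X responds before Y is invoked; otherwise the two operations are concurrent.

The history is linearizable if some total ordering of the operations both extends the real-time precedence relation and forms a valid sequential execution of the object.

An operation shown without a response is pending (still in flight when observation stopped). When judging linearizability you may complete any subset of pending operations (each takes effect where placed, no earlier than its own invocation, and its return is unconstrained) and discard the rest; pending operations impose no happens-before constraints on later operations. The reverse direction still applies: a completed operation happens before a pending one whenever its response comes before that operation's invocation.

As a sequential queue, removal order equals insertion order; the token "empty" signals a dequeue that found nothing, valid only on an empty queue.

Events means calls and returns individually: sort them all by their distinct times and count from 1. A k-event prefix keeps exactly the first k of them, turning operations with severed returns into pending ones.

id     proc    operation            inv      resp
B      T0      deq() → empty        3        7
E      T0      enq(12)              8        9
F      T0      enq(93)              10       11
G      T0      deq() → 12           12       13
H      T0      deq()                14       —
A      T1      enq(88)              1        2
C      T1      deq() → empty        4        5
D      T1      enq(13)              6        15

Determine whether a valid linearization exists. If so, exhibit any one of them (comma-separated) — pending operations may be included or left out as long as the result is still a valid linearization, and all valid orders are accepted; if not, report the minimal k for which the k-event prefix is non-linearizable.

not linearizable — minimal violating prefix: 7 events

events 1..6 are fine; event 7 — the response of B at time 7 — makes the prefix non-linearizable
2 orders of the 3 completed FIFO queue ops respect real time; none is legal
no escape via the 1 pending operation (D): every completion choice fails
take A, B, C (pending dropped): step 2 already fails, because B deq() → empty cannot occur there
take A, C, B (pending dropped): step 2 already fails, because C deq() → empty cannot occur there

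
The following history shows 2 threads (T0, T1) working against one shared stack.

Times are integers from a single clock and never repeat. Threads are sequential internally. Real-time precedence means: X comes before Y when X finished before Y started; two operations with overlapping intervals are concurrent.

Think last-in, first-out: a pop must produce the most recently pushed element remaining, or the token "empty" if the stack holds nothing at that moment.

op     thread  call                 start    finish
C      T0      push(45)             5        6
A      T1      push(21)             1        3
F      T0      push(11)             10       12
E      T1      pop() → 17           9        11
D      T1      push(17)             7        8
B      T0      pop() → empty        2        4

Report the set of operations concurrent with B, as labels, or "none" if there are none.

A

B spans [2,4]: anything still running between times 2 and 4 counts as concurrent
A [1,3]: concurrent
C [5,6]: after
D [7,8]: after
E [9,11]: after
F [10,12]: after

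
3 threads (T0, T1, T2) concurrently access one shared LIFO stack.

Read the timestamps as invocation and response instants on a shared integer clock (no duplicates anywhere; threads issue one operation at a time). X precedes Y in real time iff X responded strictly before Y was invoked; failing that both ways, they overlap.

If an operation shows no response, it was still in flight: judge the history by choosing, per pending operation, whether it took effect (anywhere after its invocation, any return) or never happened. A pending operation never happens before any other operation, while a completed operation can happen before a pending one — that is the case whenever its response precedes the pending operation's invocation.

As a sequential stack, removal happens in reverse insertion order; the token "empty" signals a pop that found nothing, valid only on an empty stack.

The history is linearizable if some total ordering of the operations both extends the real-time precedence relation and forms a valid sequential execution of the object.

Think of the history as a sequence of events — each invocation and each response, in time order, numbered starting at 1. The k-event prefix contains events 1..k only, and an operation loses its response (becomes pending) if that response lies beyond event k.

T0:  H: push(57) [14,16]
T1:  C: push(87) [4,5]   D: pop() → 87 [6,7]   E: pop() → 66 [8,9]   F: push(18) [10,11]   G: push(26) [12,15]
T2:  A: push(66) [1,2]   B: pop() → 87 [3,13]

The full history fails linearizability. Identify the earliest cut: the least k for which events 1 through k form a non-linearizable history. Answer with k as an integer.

13

events 1..12 are linearizable; a witness order is A, C, D, E, B, F:
1. A push(66), leaving stack <66>
2. C push(87), leaving stack <66,87>
3. D pop() → 87, leaving stack <66>
4. E pop() → 66, leaving stack <>
5. B pop() (pending, included), leaving stack <>
6. F push(18), leaving stack <18>
include event 13 — B responding at 13 — and every candidate order breaks
including or dropping the 1 pending operation (G) in any combination fails
take A, B, C, D, E, F (pending dropped): step 2 already fails, because B pop() → 87 cannot occur there
take A, C, B, D, E, F (pending dropped): step 4 already fails, because D pop() → 87 cannot occur there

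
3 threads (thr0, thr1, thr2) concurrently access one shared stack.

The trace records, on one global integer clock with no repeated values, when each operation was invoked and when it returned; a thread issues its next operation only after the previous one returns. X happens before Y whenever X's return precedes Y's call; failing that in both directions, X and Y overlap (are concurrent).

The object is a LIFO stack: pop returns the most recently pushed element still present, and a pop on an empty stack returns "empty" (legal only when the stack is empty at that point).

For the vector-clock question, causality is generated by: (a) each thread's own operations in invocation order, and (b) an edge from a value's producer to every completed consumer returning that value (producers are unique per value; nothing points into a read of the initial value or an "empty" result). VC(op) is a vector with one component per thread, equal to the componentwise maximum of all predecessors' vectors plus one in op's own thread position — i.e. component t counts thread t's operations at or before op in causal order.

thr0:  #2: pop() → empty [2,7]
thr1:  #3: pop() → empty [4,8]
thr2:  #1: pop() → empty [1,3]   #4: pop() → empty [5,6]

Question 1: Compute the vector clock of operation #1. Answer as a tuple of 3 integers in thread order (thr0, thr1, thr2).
(0, 0, 1)

root op #1, invoked 1: fresh clock plus thr2's own tick → (0, 0, 1)
root op #3, invoked 4: fresh clock plus thr1's own tick → (0, 1, 0)
root op #2, invoked 2: fresh clock plus thr0's own tick → (1, 0, 0)
#4 (invocation 5): componentwise max over VC(#1)=(0, 0, 1), +1 at thr2, giving (0, 0, 2)
target: VC(#1) = (0, 0, 1)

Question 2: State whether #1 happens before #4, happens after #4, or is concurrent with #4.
before

#1 spans [1,3], #4 spans [5,6]
resp(#1)=3 < inv(#4)=5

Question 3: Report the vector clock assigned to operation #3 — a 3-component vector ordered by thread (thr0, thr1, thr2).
(0, 1, 0)

invoked at 1, #1 has no predecessors; its own thr2 bump gives (0, 0, 1)
invoked at 4, #3 has no predecessors; its own thr1 bump gives (0, 1, 0)
invoked at 2, #2 has no predecessors; its own thr0 bump gives (1, 0, 0)
VC(#4, invoked at 5): max of VC(#1)=(0, 0, 1), then +1 on thread thr2 → (0, 0, 2)
target: VC(#3) = (0, 1, 0)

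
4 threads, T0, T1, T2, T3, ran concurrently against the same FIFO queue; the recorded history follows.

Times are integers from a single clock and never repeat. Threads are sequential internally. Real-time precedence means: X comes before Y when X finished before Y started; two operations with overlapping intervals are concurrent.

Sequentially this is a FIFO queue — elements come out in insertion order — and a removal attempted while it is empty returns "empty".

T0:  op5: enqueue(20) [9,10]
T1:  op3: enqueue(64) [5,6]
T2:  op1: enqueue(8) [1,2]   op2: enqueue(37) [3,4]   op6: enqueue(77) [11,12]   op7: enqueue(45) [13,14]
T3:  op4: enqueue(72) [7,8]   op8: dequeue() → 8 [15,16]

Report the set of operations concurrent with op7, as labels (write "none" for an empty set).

none

overlap test against op7 [13,14]: concurrent iff the interval meets 13..14
op1 [1,2]: before
op2 [3,4]: before
op3 [5,6]: before
op4 [7,8]: before
op5 [9,10]: before
op6 [11,12]: before
op8 [15,16]: after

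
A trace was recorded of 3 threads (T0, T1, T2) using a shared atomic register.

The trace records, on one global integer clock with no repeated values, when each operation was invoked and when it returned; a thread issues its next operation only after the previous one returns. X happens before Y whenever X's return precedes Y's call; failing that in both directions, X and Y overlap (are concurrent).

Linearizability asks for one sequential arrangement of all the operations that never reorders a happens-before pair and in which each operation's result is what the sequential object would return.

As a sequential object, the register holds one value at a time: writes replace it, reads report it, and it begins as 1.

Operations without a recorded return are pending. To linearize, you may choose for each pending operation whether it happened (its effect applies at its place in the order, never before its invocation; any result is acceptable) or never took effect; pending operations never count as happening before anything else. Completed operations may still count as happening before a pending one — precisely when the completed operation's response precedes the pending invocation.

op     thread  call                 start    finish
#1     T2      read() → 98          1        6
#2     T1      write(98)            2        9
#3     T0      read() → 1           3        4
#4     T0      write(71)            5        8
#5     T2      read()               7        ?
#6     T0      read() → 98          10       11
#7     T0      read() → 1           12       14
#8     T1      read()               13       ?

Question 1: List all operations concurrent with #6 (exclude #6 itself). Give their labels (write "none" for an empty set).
#5

#6 runs from 10 to 11; window-overlapping ops are concurrent
#1 [1,6]: before
#2 [2,9]: before
#3 [3,4]: before
#4 [5,8]: before
#5 [7,…): concurrent
#7 [12,14]: after
#8 [13,…): after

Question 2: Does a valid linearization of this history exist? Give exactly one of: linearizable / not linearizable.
not linearizable

the violation lands at event 14, #7's response at time 14: events 1..13 linearize, events 1..14 do not
no legal order exists: 12 real-time-consistent candidates over 6 completed atomic register operations, all rejected
every completion of the 2 pending operations (#5, #8) was checked; none linearizes
e.g. #1, #2, #3, #4, #6, #7 (pending dropped): illegal at step 1, since #1 read() → 98 cannot apply there
e.g. #1, #3, #2, #4, #6, #7 (pending dropped): illegal at step 1, since #1 read() → 98 cannot apply there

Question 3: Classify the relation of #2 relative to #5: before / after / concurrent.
concurrent

#2 spans [2,9], #5 spans [7,…)
the intervals overlap in both directions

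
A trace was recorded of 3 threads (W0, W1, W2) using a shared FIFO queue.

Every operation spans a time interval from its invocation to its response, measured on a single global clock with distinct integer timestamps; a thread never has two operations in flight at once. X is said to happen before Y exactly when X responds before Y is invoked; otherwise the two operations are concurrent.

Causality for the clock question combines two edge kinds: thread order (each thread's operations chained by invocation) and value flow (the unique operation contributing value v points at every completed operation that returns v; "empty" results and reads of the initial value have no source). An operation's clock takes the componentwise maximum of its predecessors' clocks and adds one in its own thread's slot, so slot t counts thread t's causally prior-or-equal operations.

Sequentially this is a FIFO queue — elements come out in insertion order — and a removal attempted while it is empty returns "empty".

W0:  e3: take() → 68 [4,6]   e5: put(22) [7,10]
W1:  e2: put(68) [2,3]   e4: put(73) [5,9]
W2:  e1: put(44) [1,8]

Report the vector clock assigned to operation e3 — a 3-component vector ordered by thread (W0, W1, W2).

(1, 1, 0)

e1, invoked 1, has no incoming edges; only W2's bump applies → (0, 0, 1)
e2, invoked 2, has no incoming edges; only W1's bump applies → (0, 1, 0)
merge at e4 (invoked 5): VC(e2)=(0, 1, 0), own-thread bump on W1 → (0, 2, 0)
merge at e3 (invoked 4): VC(e2)=(0, 1, 0), own-thread bump on W0 → (1, 1, 0)
merge at e5 (invoked 7): VC(e3)=(1, 1, 0), own-thread bump on W0 → (2, 1, 0)
target: VC(e3) = (1, 1, 0)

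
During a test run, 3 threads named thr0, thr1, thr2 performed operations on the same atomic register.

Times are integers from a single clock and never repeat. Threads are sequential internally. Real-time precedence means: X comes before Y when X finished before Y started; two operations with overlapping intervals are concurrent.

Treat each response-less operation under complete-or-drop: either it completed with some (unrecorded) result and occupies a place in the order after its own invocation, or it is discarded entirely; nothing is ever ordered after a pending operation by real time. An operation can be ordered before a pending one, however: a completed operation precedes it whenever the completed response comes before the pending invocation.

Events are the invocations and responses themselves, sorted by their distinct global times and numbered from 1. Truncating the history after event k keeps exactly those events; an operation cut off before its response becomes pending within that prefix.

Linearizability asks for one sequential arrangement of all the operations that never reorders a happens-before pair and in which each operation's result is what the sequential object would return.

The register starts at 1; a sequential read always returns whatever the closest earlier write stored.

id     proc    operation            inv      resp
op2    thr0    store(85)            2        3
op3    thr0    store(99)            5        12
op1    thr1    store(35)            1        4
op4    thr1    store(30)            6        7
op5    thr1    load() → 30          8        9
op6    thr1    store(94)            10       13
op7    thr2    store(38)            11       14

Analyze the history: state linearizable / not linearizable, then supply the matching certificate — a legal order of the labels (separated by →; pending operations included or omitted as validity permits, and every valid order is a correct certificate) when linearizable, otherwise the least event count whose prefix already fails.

linearizable — witness: op1 → op2 → op3 → op4 → op5 → op6 → op7

after step 1 (op1 store(35)): value 35
after step 2 (op2 store(85)): value 85
after step 3 (op3 store(99)): value 99
after step 4 (op4 store(30)): value 30
after step 5 (op5 load() → 30): value 30
after step 6 (op6 store(94)): value 94
after step 7 (op7 store(38)): value 38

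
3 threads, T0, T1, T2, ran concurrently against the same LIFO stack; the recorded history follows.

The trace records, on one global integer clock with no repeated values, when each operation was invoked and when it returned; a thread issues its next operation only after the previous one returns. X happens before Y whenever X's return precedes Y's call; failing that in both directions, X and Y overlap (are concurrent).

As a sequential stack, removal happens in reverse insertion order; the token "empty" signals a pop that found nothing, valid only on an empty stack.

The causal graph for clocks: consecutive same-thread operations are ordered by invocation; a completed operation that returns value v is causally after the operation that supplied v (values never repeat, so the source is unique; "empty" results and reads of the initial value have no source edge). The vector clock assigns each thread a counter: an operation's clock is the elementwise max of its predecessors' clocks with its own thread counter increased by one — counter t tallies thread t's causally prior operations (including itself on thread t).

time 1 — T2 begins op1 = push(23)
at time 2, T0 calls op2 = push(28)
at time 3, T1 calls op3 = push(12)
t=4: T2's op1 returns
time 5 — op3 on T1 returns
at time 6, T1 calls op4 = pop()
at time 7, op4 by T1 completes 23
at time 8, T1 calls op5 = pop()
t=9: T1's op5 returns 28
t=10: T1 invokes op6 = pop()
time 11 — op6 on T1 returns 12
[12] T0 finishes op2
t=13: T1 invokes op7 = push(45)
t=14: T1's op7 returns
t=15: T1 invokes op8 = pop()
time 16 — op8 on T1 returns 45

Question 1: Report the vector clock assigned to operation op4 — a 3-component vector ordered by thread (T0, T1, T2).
Answer: (0, 2, 1)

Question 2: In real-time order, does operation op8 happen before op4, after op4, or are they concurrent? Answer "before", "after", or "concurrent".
Answer: after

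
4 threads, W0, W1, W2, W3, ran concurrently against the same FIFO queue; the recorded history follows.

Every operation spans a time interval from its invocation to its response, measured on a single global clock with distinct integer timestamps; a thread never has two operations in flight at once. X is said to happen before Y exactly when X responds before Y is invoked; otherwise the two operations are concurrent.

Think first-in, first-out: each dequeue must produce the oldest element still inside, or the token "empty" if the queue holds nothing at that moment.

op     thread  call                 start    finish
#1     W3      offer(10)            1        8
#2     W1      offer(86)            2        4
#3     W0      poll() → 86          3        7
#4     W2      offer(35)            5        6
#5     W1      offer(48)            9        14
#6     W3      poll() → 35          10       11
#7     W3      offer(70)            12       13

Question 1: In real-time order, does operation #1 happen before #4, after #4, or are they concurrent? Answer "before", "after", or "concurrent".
Answer: concurrent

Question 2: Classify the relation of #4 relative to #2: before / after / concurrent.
Answer: after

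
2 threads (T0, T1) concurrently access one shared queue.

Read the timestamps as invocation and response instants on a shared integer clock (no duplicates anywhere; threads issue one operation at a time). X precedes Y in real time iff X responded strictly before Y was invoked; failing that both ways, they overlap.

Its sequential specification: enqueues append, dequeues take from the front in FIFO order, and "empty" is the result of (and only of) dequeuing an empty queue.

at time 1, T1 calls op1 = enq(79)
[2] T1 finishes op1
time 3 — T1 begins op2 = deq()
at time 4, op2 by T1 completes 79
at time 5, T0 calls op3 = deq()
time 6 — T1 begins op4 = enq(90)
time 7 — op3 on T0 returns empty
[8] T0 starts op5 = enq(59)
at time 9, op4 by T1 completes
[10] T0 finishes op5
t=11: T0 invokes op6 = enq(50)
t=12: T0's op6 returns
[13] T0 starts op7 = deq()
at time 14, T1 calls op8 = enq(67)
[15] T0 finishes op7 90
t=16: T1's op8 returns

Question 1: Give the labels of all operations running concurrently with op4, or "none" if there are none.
op4 spans [6,9]; an op avoiding the whole window 6..9 is ordered, any other is concurrent
op1 [1,2]: before
op2 [3,4]: before
op3 [5,7]: concurrent
op5 [8,10]: concurrent
op6 [11,12]: after
op7 [13,15]: after
op8 [14,16]: after

op3, op5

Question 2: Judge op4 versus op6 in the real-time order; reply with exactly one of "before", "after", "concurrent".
op4 spans [6,9], op6 spans [11,12]
resp(op4)=9 < inv(op6)=11

before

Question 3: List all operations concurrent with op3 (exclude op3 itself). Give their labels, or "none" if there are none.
overlap test against op3 [5,7]: concurrent iff the interval meets 5..7
op1 [1,2]: before
op2 [3,4]: before
op4 [6,9]: concurrent
op5 [8,10]: after
op6 [11,12]: after
op7 [13,15]: after
op8 [14,16]: after

op4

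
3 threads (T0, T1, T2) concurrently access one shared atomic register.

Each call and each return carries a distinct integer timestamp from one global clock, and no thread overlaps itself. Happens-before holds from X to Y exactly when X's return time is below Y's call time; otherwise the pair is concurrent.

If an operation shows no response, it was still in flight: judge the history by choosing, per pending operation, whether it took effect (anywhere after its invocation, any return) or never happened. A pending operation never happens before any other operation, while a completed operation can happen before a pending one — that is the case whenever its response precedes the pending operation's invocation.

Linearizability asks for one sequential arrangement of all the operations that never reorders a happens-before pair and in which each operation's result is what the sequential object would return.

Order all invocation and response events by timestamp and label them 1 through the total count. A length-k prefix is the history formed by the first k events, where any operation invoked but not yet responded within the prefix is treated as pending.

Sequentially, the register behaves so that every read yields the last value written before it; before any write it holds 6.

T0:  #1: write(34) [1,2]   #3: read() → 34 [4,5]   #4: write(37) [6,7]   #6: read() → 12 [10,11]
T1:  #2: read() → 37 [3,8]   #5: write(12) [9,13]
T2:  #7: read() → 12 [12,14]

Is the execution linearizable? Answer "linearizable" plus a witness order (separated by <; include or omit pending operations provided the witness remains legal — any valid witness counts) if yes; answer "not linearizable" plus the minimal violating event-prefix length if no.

after step 1 (#1 write(34)): value 34
after step 2 (#3 read() → 34): value 34
after step 3 (#4 write(37)): value 37
after step 4 (#2 read() → 37): value 37
after step 5 (#5 write(12)): value 12
after step 6 (#6 read() → 12): value 12
after step 7 (#7 read() → 12): value 12

linearizable — witness: #1 < #3 < #4 < #2 < #5 < #6 < #7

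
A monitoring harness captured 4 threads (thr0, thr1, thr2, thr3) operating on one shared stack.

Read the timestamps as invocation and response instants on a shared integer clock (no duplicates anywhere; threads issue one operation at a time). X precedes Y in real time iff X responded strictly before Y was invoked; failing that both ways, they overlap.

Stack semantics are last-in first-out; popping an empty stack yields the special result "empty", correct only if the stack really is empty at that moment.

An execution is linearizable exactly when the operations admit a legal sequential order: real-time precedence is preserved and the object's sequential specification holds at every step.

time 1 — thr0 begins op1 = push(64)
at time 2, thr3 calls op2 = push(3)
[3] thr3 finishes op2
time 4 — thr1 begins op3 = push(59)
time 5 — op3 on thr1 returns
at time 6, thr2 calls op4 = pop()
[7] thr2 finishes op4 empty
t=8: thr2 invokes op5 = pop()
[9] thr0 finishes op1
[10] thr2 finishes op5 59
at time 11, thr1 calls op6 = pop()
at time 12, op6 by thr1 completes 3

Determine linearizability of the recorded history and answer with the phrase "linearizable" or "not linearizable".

events 1..6 are fine; event 7 — the response of op4 at time 7 — makes the prefix non-linearizable
the sole real-time-consistent order of 3 completed operations fails the stack replay
including or dropping the 1 pending operation (op1) in any combination fails
one such order, op2, op3, op4 (pending dropped), breaks at step 3 where op4 pop() → empty is illegal

not linearizable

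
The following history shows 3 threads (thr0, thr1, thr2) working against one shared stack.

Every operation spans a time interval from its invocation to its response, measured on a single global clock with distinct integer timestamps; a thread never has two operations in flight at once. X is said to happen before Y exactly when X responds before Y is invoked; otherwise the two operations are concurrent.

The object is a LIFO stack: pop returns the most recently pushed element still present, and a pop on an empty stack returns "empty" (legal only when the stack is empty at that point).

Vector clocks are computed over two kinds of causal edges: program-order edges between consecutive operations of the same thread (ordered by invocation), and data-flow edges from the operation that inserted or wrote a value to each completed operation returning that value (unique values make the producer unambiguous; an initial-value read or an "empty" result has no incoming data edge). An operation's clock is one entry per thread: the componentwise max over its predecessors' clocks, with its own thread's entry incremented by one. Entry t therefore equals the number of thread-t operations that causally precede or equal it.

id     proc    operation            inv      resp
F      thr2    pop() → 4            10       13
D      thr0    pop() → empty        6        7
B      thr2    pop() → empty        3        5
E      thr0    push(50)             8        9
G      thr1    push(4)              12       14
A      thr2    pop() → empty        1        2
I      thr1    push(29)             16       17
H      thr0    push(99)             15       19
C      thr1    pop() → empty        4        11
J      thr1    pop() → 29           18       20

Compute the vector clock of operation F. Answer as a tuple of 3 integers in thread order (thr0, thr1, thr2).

(0, 2, 3)

no predecessors for A (invoked 1): thr2 increments from zero → (0, 0, 1)
no predecessors for C (invoked 4): thr1 increments from zero → (0, 1, 0)
no predecessors for D (invoked 6): thr0 increments from zero → (1, 0, 0)
B, invoked 3, takes VC(A)=(0, 0, 1) under max, adds 1 for thr2 → (0, 0, 2)
G, invoked 12, takes VC(C)=(0, 1, 0) under max, adds 1 for thr1 → (0, 2, 0)
E, invoked 8, takes VC(D)=(1, 0, 0) under max, adds 1 for thr0 → (2, 0, 0)
I, invoked 16, takes VC(G)=(0, 2, 0) under max, adds 1 for thr1 → (0, 3, 0)
H, invoked 15, takes VC(E)=(2, 0, 0) under max, adds 1 for thr0 → (3, 0, 0)
J, invoked 18, takes VC(I)=(0, 3, 0) under max, adds 1 for thr1 → (0, 4, 0)
F, invoked 10, takes VC(B)=(0, 0, 2), VC(G)=(0, 2, 0) under max, adds 1 for thr2 → (0, 2, 3)
target: VC(F) = (0, 2, 3)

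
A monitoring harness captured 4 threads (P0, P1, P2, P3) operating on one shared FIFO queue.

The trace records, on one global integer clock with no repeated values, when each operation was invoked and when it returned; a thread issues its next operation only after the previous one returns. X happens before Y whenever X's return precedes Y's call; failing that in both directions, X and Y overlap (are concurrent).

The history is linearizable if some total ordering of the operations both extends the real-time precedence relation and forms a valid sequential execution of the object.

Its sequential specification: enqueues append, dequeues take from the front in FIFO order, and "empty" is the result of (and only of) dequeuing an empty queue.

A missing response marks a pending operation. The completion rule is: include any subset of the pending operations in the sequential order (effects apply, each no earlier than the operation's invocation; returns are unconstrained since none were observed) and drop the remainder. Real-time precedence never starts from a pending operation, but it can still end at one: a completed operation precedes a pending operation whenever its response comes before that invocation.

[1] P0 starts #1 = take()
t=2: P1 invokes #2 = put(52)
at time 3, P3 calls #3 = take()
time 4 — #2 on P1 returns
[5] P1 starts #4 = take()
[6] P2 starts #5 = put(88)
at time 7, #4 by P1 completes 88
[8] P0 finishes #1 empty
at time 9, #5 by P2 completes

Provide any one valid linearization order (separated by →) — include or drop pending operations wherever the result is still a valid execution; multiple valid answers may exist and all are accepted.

after step 1 (#1 take() → empty): queue <>
after step 2 (#2 put(52)): queue <52>
after step 3 (#3 take() (pending, included)): queue <>
after step 4 (#5 put(88)): queue <88>
after step 5 (#4 take() → 88): queue <>

#1 → #2 → #3 → #5 → #4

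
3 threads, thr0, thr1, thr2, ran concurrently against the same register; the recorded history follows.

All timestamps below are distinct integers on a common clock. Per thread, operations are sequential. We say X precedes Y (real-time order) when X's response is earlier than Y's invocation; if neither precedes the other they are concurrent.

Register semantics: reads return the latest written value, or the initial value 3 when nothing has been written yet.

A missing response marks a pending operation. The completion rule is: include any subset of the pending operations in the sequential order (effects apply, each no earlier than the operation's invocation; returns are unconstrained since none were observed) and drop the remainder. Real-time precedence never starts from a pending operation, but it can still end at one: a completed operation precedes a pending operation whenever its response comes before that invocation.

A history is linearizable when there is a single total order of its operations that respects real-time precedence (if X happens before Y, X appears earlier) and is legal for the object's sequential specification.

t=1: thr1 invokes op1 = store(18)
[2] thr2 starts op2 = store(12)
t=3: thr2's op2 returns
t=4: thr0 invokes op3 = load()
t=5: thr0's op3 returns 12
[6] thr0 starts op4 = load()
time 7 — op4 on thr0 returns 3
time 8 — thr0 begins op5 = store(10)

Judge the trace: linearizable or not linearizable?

cut after 6 events: linearizable; cut after 7 events (op4 responds, time 7): not linearizable
exhaustive check: the 3 completed register ops admit one real-time order; illegal
including or dropping the 1 pending operation (op1) in any combination fails
e.g. op2, op3, op4 (pending dropped): illegal at step 3, since op4 load() → 3 cannot apply there

not linearizable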